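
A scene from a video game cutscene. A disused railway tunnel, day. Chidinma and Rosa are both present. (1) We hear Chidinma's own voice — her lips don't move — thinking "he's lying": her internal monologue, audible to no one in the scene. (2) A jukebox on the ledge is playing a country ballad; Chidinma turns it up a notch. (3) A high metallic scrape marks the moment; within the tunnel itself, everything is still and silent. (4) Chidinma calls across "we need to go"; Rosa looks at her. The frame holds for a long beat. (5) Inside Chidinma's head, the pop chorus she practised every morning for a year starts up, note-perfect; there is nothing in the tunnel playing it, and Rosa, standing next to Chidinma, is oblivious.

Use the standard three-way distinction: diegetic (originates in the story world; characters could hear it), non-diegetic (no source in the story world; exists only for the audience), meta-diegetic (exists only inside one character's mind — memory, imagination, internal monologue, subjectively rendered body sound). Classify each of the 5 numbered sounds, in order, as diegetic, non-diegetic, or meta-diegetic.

meta-diegetic, diegetic, non-diegetic, diegetic, meta-diegetic

(1) is meta-diegetic: Chidinma's thought-voice: a private mental sound no other character can hear.
(2) is diegetic: a jukebox is a physical source in the scene and Chidinma reacts to it.
(3) it's a sound-design accent with no in-world source; no one in the scene can hear it → non-diegetic.
(4) is diegetic: on-screen dialogue — Chidinma speaks and Rosa is there to hear.
(5) it lives in Chidinma's subjectivity, not in the tunnel → meta-diegetic.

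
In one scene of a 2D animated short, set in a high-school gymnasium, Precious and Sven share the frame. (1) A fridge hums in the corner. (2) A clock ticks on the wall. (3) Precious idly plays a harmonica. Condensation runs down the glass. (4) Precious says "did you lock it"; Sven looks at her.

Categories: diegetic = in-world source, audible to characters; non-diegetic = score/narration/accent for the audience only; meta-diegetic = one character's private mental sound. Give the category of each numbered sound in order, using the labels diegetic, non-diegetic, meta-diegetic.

diegetic, diegetic, diegetic, diegetic

Sound (1): ambient/room sound belonging to the story's physical space, so diegetic.
(2) is diegetic: the sound comes from a clock physically present in the location.
(3) the instrument and the performer are both in the scene → diegetic.
(4) Precious is a character speaking aloud in the scene → diegetic.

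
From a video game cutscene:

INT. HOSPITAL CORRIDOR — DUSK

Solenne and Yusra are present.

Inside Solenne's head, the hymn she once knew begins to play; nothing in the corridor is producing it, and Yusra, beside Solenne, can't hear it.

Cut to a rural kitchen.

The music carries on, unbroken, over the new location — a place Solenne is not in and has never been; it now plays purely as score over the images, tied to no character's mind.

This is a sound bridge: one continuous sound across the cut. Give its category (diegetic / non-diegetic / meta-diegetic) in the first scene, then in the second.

meta-diegetic, non-diegetic

Scene one: the music exists only inside Solenne's mind; Yusra can't hear it → meta-diegetic.
Scene two: it's detached from Solenne entirely and plays over unrelated images with no in-world source — conventional underscore → non-diegetic.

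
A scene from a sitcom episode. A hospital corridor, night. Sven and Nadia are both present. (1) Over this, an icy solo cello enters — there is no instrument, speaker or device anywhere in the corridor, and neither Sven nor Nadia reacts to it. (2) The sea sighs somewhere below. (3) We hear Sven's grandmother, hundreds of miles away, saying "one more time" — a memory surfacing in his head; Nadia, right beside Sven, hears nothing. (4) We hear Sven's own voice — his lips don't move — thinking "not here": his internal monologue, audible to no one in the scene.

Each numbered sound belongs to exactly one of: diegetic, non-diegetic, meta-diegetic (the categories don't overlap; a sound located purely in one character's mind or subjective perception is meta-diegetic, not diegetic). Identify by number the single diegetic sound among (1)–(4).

2

(1) score with no on-screen or off-screen source; it exists for the audience alone → non-diegetic.
(2) the sea is part of the location's real environment → diegetic.
Sound (3): it's Sven's recollection rendered as sound; the other character can't hear it, so meta-diegetic.
(4) is meta-diegetic: Sven's thought-voice: a private mental sound no other character can hear.
Only (2) is diegetic.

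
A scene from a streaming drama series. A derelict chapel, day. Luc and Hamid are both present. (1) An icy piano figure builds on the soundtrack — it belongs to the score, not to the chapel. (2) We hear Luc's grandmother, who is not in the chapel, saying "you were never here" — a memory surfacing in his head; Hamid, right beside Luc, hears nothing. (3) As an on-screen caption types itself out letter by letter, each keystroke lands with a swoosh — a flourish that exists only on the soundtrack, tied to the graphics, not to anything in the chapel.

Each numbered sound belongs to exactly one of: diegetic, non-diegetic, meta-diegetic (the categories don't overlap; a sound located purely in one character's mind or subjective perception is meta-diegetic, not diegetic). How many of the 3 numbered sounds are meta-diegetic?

(1) is non-diegetic: score with no on-screen or off-screen source; it exists for the audience alone.
(2) is meta-diegetic: the voice is a memory playing only inside Luc's mind; Hamid can't hear it.
(3) is non-diegetic: it accompanies on-screen graphics, not anything inside the story world.
So 1 of the 3 is meta-diegetic: (2).

1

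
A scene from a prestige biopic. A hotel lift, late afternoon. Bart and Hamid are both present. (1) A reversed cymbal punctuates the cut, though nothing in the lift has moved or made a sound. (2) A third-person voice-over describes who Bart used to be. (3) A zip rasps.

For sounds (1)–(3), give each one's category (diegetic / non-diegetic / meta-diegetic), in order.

(1) is non-diegetic: it's a sound-design accent with no in-world source; no one in the scene can hear it.
(2) the narrator exists outside the story world, addressing only the audience → non-diegetic.
(3) the sound comes from a zip physically present in the location → diegetic.

non-diegetic, non-diegetic, diegetic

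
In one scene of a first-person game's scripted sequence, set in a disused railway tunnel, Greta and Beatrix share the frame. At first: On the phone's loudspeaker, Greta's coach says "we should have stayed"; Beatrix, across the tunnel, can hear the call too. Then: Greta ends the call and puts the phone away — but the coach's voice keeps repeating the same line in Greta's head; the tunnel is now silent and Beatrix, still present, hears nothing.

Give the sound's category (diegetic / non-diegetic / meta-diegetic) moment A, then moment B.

Moment A: the loudspeaker is an in-world source; both Greta and Beatrix hear the call → diegetic.
Moment B: with the phone off, the voice continues only as Greta's private mental replay — Beatrix can't hear it → meta-diegetic.

diegetic, meta-diegetic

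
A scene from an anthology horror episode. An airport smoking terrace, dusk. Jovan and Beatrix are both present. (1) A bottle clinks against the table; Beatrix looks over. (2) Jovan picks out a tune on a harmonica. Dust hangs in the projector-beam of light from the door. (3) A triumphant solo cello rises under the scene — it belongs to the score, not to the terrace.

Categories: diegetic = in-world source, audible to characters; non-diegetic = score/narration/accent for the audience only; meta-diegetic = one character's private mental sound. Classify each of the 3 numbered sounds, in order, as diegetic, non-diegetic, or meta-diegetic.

(1) a bottle is a real object/event in the scene's world → diegetic.
(2) a character is playing a harmonica on screen → diegetic.
Sound (3): score with no on-screen or off-screen source; it exists for the audience alone, so non-diegetic.

diegetic, diegetic, non-diegetic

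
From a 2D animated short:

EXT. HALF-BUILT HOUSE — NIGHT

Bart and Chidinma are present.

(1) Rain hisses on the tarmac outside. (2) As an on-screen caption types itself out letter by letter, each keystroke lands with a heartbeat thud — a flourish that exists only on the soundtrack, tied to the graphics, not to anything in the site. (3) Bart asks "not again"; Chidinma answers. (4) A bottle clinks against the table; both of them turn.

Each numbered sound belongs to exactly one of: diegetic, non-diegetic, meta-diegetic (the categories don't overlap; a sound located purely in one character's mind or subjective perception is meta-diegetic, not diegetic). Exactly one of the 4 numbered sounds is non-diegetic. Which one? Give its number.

2

Sound (1): rain is part of the location's real environment, so diegetic.
(2) is non-diegetic: the caption isn't part of the story world, so neither is the sound tied to it.
(3) is diegetic: on-screen dialogue — Bart speaks and Chidinma is there to hear.
Sound (4): the sound comes from a bottle physically present in the location, so diegetic.
Only (2) is non-diegetic.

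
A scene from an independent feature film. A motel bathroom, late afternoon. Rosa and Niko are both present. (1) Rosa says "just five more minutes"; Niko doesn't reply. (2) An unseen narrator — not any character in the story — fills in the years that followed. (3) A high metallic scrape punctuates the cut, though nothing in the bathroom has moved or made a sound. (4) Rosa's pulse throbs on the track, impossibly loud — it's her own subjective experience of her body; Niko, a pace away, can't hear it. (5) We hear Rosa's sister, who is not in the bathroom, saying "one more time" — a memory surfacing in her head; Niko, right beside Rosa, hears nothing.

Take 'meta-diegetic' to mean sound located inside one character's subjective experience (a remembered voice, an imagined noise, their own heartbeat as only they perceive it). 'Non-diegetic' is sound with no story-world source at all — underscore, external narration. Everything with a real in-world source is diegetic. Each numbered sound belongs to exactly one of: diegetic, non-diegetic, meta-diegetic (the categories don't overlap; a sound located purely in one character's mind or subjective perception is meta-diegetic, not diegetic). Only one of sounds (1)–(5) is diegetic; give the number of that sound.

Sound (1): on-screen dialogue — Rosa speaks and Niko is there to hear, so diegetic.
(2) is non-diegetic: external voice-over — not a character, not heard by anyone in the scene.
(3) nothing in the scene produces it; it's an accent added for the audience → non-diegetic.
(4) is meta-diegetic: a subjective body sound — Rosa's private perception, inaudible to Niko.
Sound (5): it's Rosa's recollection rendered as sound; the other character can't hear it, so meta-diegetic.
Only (1) is diegetic.

1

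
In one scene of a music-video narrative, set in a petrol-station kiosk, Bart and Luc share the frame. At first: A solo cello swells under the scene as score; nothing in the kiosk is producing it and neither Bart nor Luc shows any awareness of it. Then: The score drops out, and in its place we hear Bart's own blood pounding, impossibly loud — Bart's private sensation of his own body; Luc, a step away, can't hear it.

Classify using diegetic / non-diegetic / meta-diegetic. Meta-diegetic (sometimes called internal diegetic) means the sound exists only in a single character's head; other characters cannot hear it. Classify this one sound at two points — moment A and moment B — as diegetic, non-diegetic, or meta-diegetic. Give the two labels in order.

Moment A: underscore with no in-world source, inaudible to the characters → non-diegetic.
Moment B: the body sound is Bart's subjective perception alone — Luc can't hear it → meta-diegetic.

non-diegetic, meta-diegetic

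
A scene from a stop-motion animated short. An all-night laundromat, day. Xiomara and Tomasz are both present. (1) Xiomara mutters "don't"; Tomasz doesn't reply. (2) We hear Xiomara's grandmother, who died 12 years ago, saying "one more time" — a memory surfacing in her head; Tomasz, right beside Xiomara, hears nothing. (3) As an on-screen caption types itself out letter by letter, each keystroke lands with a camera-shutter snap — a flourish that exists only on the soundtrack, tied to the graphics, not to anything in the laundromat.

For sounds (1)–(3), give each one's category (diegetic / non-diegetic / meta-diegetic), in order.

Sound (1): on-screen dialogue — Xiomara speaks and Tomasz is there to hear, so diegetic.
(2) it's Xiomara's recollection rendered as sound; the other character can't hear it → meta-diegetic.
Sound (3): sound married to a title/caption — outside the diegesis by definition, so non-diegetic.

diegetic, meta-diegetic, non-diegetic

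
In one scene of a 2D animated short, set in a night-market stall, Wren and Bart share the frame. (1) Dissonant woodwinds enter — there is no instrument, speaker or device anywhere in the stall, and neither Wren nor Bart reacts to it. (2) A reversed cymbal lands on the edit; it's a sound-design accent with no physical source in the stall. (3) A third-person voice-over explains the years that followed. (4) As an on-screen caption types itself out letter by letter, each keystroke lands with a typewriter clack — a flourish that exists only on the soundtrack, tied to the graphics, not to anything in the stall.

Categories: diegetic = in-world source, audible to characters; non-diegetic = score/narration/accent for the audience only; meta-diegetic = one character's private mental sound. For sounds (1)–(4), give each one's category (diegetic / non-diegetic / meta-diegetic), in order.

Sound (1): it has no source in the story world and no character can hear it — it's underscore, so non-diegetic.
(2) nothing in the scene produces it; it's an accent added for the audience → non-diegetic.
(3) is non-diegetic: external voice-over — not a character, not heard by anyone in the scene.
(4) it accompanies on-screen graphics, not anything inside the story world → non-diegetic.

non-diegetic, non-diegetic, non-diegetic, non-diegetic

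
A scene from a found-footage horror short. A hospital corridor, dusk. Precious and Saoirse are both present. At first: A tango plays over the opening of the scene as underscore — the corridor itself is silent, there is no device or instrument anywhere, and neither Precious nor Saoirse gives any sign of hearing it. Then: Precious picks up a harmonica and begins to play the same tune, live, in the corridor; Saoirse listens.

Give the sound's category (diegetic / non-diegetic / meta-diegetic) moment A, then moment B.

non-diegetic, diegetic

Moment A: no in-world source exists and no character can hear it — underscore → non-diegetic.
Moment B: a harmonica is now a real source in the story world and the characters hear it → diegetic.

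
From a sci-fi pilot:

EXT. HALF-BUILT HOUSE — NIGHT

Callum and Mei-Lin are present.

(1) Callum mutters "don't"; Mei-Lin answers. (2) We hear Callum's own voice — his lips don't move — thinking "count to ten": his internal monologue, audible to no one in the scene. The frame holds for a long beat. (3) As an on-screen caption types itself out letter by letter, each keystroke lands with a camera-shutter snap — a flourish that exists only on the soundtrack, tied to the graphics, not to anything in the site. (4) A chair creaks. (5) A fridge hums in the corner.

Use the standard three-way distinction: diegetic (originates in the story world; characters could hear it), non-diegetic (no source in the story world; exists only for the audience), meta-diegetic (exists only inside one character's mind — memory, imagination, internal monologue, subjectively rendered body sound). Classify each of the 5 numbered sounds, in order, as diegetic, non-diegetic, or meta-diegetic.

(1) is diegetic: spoken by a character present in the story world.
Sound (2): Callum's thought-voice: a private mental sound no other character can hear, so meta-diegetic.
Sound (3): the caption isn't part of the story world, so neither is the sound tied to it, so non-diegetic.
(4) is diegetic: an in-world source (a chair); characters could hear it.
(5) it's the actual ambient sound of the location → diegetic.

diegetic, meta-diegetic, non-diegetic, diegetic, diegetic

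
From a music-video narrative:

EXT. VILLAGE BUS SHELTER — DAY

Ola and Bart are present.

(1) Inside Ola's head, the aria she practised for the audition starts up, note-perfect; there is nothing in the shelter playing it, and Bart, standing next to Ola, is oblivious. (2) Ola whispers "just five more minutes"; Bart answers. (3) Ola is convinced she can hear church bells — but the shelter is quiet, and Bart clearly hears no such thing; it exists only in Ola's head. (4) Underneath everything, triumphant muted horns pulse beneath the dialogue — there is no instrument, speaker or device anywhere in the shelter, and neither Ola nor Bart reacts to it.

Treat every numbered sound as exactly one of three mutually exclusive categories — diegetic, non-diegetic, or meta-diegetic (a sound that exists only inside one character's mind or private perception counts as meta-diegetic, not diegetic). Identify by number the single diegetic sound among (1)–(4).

(1) it lives in Ola's subjectivity, not in the shelter → meta-diegetic.
(2) is diegetic: spoken by a character present in the story world.
(3) is meta-diegetic: the sound is imagined by Ola; nothing in the story world is producing it and Bart can't hear it.
(4) it has no source in the story world and no character can hear it — it's underscore → non-diegetic.
Only (2) is diegetic.

2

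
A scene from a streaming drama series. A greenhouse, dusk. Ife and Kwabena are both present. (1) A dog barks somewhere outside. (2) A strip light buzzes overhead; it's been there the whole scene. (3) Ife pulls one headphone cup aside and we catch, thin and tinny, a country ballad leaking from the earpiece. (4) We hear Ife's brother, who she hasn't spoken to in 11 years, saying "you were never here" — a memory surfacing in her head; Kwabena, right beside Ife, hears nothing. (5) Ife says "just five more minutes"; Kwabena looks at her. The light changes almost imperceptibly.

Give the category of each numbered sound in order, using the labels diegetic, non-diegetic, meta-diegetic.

(1) a dog is a real object/event in the scene's world → diegetic.
Sound (2): it's the actual ambient sound of the location, so diegetic.
(3) it's leaking from a physical pair of headphones in the scene → diegetic.
(4) is meta-diegetic: it's Ife's recollection rendered as sound; the other character can't hear it.
(5) Ife is a character speaking aloud in the scene → diegetic.

diegetic, diegetic, diegetic, meta-diegetic, diegetic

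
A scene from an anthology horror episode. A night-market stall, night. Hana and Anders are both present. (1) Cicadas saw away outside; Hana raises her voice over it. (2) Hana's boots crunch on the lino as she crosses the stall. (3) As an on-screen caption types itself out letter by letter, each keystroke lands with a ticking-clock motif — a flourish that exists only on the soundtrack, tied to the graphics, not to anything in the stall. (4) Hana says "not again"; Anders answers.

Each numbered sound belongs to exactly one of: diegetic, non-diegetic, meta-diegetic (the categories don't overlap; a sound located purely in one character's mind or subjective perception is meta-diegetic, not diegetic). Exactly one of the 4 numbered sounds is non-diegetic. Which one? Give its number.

(1) ambient/room sound belonging to the story's physical space → diegetic.
(2) is diegetic: it's the physical sound of Hana moving in the space.
(3) sound married to a title/caption — outside the diegesis by definition → non-diegetic.
(4) spoken by a character present in the story world → diegetic.
Only (3) is non-diegetic.

3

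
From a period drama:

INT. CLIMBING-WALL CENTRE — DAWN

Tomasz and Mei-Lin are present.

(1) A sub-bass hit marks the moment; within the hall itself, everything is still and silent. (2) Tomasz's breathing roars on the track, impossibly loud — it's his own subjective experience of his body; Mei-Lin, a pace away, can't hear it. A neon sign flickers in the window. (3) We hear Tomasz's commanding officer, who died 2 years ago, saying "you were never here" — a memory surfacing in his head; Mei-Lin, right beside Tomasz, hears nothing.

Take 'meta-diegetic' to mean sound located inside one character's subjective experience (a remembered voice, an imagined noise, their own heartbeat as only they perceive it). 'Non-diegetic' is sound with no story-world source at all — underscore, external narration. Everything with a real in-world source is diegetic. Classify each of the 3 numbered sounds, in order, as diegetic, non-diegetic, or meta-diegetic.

(1) an editorial stinger — it belongs to the cut, not the story world → non-diegetic.
(2) is meta-diegetic: point-of-audition from inside Tomasz's body; not a sound in the room.
(3) is meta-diegetic: it's Tomasz's recollection rendered as sound; the other character can't hear it.

non-diegetic, meta-diegetic, meta-diegetic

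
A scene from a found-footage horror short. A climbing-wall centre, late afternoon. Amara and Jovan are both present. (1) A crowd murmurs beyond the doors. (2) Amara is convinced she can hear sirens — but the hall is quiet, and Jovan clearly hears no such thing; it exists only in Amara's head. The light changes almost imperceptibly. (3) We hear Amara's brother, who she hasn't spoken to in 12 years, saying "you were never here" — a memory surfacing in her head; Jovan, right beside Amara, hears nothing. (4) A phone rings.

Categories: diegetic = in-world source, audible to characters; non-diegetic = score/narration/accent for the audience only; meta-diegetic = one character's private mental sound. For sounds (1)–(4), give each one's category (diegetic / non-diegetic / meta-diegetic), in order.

(1) is diegetic: it's the actual ambient sound of the location.
(2) the sound is imagined by Amara; nothing in the story world is producing it and Jovan can't hear it → meta-diegetic.
(3) is meta-diegetic: it's Amara's recollection rendered as sound; the other character can't hear it.
(4) is diegetic: an in-world source (a phone); characters could hear it.

diegetic, meta-diegetic, meta-diegetic, diegetic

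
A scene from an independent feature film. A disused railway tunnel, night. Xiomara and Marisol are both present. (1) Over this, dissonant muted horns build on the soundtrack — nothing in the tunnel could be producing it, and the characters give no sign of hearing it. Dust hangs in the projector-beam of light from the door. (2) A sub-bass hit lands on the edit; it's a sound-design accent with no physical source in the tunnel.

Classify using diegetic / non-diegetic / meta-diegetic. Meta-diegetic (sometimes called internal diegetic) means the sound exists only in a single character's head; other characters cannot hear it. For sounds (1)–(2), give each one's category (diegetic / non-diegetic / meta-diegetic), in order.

non-diegetic, non-diegetic

(1) score with no on-screen or off-screen source; it exists for the audience alone → non-diegetic.
(2) it's a sound-design accent with no in-world source; no one in the scene can hear it → non-diegetic.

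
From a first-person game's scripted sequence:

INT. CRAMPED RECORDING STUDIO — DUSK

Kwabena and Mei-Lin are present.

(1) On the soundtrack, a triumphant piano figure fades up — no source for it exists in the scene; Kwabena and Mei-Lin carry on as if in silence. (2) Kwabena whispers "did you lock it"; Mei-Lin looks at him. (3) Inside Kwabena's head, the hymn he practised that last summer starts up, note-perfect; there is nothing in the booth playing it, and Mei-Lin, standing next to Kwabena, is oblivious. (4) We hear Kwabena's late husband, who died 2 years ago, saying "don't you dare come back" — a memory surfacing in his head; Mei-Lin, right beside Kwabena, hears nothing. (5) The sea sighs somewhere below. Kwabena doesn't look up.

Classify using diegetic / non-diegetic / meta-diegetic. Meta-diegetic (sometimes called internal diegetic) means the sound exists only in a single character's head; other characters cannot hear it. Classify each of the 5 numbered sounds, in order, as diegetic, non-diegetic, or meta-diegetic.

non-diegetic, diegetic, meta-diegetic, meta-diegetic, diegetic

(1) score with no on-screen or off-screen source; it exists for the audience alone → non-diegetic.
(2) Kwabena is a character speaking aloud in the scene → diegetic.
(3) is meta-diegetic: the music is a memory playing inside Kwabena's mind alone; no real-world source, Mei-Lin can't hear it.
(4) a remembered line, private to Kwabena — not present in the room, not audible to Mei-Lin → meta-diegetic.
(5) is diegetic: it's the actual ambient sound of the location.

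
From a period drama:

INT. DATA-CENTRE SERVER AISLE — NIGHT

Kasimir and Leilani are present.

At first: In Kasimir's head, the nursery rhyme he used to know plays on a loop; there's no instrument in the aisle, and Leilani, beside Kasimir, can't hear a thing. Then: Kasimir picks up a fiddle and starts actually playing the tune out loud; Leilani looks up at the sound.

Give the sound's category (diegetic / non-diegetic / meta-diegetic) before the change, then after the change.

meta-diegetic, diegetic

Before the change: the tune exists only as Kasimir's private memory; Leilani can't hear it → meta-diegetic.
After the change: Kasimir is now producing it live on a fiddle, in the room, and Leilani hears it → diegetic.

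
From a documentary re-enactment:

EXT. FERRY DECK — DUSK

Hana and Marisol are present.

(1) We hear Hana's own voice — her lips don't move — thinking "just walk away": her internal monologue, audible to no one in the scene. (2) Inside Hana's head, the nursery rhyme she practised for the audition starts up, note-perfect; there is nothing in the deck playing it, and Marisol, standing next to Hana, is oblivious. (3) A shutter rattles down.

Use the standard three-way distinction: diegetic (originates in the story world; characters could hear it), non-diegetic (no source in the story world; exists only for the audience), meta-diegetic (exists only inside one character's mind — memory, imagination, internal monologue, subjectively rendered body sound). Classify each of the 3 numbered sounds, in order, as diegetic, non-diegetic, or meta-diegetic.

Sound (1): internal monologue — inside Hana's mind, not spoken into the scene, so meta-diegetic.
Sound (2): remembered music, private to Hana — Marisol is oblivious because it isn't in the room, so meta-diegetic.
Sound (3): an in-world source (a shutter); characters could hear it, so diegetic.

meta-diegetic, meta-diegetic, diegetic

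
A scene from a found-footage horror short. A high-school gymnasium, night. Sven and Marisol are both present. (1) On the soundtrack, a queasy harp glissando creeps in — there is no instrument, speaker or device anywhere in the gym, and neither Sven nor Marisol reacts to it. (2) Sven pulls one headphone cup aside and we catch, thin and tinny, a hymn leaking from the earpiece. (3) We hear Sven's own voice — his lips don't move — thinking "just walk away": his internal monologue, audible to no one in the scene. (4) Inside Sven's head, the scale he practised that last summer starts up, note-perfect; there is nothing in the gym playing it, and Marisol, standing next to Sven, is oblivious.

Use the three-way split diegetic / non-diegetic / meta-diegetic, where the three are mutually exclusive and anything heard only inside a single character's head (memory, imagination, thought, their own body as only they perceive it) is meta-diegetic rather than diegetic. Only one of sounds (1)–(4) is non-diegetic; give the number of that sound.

(1) is non-diegetic: score with no on-screen or off-screen source; it exists for the audience alone.
(2) the headphones are an on-screen source → diegetic.
Sound (3): Sven's thought-voice: a private mental sound no other character can hear, so meta-diegetic.
Sound (4): remembered music, private to Sven — Marisol is oblivious because it isn't in the room, so meta-diegetic.
Only (1) is non-diegetic.

1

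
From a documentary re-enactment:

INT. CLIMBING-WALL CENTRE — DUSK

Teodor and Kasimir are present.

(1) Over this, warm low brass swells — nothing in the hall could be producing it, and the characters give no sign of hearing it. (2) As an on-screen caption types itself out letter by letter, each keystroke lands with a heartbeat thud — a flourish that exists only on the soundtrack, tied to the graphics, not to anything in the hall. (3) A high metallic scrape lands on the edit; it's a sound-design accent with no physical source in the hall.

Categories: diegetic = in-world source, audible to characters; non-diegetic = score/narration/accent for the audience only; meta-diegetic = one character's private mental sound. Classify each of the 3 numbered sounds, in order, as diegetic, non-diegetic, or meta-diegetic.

Sound (1): nothing in the hall produces it and the characters don't hear it — pure soundtrack, so non-diegetic.
(2) it accompanies on-screen graphics, not anything inside the story world → non-diegetic.
(3) nothing in the scene produces it; it's an accent added for the audience → non-diegetic.

non-diegetic, non-diegetic, non-diegetic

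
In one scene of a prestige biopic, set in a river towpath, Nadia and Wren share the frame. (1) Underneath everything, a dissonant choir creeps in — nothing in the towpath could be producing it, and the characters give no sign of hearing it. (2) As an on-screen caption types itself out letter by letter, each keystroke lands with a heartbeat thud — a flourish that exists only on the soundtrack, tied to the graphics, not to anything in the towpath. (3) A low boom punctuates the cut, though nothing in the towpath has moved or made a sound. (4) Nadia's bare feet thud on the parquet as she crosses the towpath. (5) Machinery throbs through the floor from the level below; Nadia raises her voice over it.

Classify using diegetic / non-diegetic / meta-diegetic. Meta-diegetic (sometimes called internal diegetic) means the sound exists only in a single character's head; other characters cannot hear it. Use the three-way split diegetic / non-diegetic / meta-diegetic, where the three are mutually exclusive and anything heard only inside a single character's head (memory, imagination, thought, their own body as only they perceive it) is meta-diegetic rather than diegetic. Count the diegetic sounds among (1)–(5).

(1) is non-diegetic: it has no source in the story world and no character can hear it — it's underscore.
Sound (2): the caption isn't part of the story world, so neither is the sound tied to it, so non-diegetic.
(3) is non-diegetic: an editorial stinger — it belongs to the cut, not the story world.
(4) is diegetic: it's the physical sound of Nadia moving in the space.
(5) machinery is part of the location's real environment → diegetic.
Diegetic: (4), (5) — that's 2.

2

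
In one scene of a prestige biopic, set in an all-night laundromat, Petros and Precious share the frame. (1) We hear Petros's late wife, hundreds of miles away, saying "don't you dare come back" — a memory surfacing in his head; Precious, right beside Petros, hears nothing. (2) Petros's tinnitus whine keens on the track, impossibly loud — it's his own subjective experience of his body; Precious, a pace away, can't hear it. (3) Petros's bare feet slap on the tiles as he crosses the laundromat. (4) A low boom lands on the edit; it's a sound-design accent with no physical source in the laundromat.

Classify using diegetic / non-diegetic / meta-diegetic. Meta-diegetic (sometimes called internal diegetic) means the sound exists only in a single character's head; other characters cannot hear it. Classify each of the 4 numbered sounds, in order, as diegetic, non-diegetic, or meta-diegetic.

meta-diegetic, meta-diegetic, diegetic, non-diegetic

Sound (1): the voice is a memory playing only inside Petros's mind; Precious can't hear it, so meta-diegetic.
(2) a subjective body sound — Petros's private perception, inaudible to Precious → meta-diegetic.
(3) is diegetic: Petros's footsteps are produced in the story world.
Sound (4): it's a sound-design accent with no in-world source; no one in the scene can hear it, so non-diegetic.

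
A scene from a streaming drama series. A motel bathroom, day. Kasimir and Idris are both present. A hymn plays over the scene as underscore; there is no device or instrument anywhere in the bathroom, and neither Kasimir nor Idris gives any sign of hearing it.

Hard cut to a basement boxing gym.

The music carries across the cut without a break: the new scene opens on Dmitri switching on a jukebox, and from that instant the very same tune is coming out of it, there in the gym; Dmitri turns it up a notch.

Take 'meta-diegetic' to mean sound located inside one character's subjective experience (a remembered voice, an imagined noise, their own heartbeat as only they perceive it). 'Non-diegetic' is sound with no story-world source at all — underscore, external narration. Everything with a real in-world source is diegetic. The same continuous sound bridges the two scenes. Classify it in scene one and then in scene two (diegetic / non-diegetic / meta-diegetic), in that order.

non-diegetic, diegetic

Scene one: there's no in-world source anywhere and no character hears it — underscore for the audience only → non-diegetic.
Scene two: once Dmitri turns on a jukebox, the music has a real source in the story world and Dmitri reacts to it → diegetic.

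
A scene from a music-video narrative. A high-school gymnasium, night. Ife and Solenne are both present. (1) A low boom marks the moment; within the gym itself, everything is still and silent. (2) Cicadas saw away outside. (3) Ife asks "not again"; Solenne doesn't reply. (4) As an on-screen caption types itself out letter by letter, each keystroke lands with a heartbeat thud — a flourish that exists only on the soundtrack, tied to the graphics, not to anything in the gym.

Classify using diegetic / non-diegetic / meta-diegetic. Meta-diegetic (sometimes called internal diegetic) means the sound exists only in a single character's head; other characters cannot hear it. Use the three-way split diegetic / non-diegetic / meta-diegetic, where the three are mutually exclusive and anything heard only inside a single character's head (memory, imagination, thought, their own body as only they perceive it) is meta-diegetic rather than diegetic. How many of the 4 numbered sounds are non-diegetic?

2

(1) is non-diegetic: an editorial stinger — it belongs to the cut, not the story world.
(2) is diegetic: cicadas is part of the location's real environment.
(3) is diegetic: spoken by a character present in the story world.
Sound (4): sound married to a title/caption — outside the diegesis by definition, so non-diegetic.
So 2 of the 4 are non-diegetic: (1), (4).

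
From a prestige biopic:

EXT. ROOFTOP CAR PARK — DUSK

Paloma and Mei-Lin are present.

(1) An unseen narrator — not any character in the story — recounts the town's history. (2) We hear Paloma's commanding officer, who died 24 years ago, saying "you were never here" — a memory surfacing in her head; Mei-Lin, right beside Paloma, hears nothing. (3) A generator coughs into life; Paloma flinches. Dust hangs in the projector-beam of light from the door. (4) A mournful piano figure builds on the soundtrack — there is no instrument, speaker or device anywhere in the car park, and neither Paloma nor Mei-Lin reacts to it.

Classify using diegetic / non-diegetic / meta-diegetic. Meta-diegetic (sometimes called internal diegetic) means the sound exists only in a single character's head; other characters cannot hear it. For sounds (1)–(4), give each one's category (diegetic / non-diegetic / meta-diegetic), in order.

non-diegetic, meta-diegetic, diegetic, non-diegetic

Sound (1): external voice-over — not a character, not heard by anyone in the scene, so non-diegetic.
(2) a remembered line, private to Paloma — not present in the room, not audible to Mei-Lin → meta-diegetic.
(3) is diegetic: the sound comes from a generator physically present in the location.
Sound (4): nothing in the car park produces it and the characters don't hear it — pure soundtrack, so non-diegetic.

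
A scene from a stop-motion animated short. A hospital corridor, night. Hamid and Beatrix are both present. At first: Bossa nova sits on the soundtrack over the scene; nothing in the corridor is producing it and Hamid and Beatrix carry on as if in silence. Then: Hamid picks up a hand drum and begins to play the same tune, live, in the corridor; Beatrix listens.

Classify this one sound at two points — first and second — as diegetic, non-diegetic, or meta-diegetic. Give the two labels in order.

First: no in-world source exists and no character can hear it — underscore → non-diegetic.
Second: a hand drum is now a real source in the story world and the characters hear it → diegetic.

non-diegetic, diegetic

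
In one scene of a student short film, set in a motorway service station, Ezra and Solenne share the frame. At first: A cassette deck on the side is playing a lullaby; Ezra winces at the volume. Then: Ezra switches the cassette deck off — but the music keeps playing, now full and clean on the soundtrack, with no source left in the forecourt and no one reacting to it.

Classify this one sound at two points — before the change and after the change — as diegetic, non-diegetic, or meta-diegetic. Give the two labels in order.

Before the change: a cassette deck is a real in-scene source and Ezra reacts to it → diegetic.
After the change: there is no longer any in-world source and no one can hear it — it has become underscore → non-diegetic.

diegetic, non-diegetic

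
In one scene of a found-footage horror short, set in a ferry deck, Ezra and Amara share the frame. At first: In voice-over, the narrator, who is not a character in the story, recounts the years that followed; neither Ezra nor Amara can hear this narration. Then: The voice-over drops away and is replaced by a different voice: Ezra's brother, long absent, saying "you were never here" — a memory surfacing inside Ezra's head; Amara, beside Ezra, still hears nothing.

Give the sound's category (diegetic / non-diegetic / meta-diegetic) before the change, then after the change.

non-diegetic, meta-diegetic

Before the change: the external narrator addresses only the audience — outside the story world → non-diegetic.
After the change: the replacement voice is a memory inside Ezra's mind specifically → meta-diegetic.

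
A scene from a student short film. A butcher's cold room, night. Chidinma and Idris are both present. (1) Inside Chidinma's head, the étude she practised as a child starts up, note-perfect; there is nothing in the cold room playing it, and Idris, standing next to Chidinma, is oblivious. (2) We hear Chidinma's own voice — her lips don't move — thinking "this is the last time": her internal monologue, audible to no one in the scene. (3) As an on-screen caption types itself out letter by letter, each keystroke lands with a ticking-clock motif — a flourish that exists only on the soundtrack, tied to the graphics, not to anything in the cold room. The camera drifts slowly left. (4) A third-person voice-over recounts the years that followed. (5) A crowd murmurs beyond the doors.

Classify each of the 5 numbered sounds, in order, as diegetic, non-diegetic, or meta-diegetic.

(1) the music is a memory playing inside Chidinma's mind alone; no real-world source, Idris can't hear it → meta-diegetic.
(2) internal monologue — inside Chidinma's mind, not spoken into the scene → meta-diegetic.
Sound (3): sound married to a title/caption — outside the diegesis by definition, so non-diegetic.
Sound (4): the narrator exists outside the story world, addressing only the audience, so non-diegetic.
(5) ambient/room sound belonging to the story's physical space → diegetic.

meta-diegetic, meta-diegetic, non-diegetic, non-diegetic, diegetic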